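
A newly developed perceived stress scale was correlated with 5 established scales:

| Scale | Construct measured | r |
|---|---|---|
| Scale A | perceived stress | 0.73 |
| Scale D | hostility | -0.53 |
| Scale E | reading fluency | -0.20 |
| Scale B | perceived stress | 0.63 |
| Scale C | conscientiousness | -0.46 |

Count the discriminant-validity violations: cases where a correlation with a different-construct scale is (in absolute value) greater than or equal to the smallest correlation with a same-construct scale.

Convergent (same construct = perceived stress): Scale A, Scale B.
Smallest convergent = 0.63. Discriminant |r|: 0.53, 0.20, 0.46; count ≥ 0.63 → 0.

0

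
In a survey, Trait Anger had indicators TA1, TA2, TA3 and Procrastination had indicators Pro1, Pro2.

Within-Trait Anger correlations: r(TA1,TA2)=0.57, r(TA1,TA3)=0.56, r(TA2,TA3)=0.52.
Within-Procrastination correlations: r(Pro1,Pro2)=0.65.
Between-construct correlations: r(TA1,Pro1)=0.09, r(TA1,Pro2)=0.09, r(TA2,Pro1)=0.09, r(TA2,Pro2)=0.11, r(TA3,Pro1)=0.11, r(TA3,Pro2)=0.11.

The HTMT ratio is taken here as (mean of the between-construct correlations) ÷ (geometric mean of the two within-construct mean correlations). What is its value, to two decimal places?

Between-construct mean = 0.60/6 = 0.1000.
Mean within-TA = 1.65/3 = 0.5500; mean within-Pro = 0.65/1 = 0.6500.
Geometric mean = √(0.5500 × 0.6500) = 0.5979.
HTMT = 0.1000 / 0.5979 = 0.17.

0.17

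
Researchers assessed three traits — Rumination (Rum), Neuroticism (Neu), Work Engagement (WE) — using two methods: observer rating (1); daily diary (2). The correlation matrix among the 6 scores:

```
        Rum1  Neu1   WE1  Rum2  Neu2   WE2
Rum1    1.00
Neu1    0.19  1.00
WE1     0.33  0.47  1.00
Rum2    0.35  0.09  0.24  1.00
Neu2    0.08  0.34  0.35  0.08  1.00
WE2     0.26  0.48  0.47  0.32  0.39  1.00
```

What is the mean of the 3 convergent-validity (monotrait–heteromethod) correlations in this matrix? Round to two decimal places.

Convergent values: 0.35, 0.34, 0.47; mean = 1.16/3 = 0.39.

0.39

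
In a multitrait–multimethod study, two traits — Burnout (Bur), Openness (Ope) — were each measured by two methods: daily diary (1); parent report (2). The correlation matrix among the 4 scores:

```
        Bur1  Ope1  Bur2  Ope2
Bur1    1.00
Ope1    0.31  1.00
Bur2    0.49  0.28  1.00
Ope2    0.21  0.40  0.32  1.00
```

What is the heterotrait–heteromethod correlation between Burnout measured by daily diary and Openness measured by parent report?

Different traits and methods: r(Bur1, Ope2) = 0.21.

0.21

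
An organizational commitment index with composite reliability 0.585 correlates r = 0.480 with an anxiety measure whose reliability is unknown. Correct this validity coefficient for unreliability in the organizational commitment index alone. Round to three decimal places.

Single correction: r_c = r_obs / √r_xx = 0.480 / √0.585 = 0.480 / 0.7649 ≈ 0.628.

0.628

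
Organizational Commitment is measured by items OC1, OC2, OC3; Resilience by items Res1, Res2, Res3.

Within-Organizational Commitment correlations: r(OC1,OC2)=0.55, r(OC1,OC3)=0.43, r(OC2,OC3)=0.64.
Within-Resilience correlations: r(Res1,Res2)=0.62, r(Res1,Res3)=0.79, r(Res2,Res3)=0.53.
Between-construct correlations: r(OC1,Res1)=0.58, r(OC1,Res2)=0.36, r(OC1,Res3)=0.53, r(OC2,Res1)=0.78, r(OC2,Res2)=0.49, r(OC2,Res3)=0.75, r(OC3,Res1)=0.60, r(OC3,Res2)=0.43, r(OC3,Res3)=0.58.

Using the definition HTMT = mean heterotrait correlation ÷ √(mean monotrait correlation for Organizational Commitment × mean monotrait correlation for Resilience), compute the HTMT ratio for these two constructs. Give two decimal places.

Mean heterotrait r = 5.10/9 = 0.5667.
Mean within-OC = 1.62/3 = 0.5400; mean within-Res = 1.94/3 = 0.6467.
Geometric mean = √(0.5400 × 0.6467) = 0.5909.
HTMT = 0.5667 / 0.5909 = 0.96.

0.96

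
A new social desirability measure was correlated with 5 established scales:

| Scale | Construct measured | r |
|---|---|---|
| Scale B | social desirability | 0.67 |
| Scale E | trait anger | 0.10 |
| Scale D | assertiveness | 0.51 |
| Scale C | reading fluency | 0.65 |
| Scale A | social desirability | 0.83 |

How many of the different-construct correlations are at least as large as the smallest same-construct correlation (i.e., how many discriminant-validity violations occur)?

Convergent (same construct = social desirability): Scale B, Scale A.
Smallest convergent = 0.67. Discriminant values: 0.10, 0.51, 0.65; count ≥ 0.67 → 0.

0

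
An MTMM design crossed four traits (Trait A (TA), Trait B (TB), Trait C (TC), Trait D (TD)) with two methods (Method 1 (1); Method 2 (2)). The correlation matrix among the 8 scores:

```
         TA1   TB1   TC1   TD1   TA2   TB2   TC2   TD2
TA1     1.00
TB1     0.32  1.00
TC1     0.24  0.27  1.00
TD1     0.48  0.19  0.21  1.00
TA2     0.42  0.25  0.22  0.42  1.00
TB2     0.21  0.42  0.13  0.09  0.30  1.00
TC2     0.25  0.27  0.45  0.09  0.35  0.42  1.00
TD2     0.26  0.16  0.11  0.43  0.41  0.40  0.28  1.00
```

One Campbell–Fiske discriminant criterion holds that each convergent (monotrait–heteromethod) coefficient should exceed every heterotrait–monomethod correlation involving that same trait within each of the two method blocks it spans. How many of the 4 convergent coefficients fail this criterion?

3

Convergent coefficients and their comparison sets:
TA (methods 1·2): 0.42 vs {0.32, 0.30, 0.24, 0.35, 0.48, 0.41} → fail.
TB (methods 1·2): 0.42 vs {0.32, 0.30, 0.27, 0.42, 0.19, 0.40} → fail.
TC (methods 1·2): 0.45 vs {0.24, 0.35, 0.27, 0.42, 0.21, 0.28} → pass.
TD (methods 1·2): 0.43 vs {0.48, 0.41, 0.19, 0.40, 0.21, 0.28} → fail.
3 of 4 fail.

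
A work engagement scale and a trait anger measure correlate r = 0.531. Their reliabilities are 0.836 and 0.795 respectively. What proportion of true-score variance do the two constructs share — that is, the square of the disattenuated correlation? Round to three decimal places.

0.424

Disattenuated r = 0.531 / √(0.836 × 0.795) = 0.531 / 0.8152 = 0.6514.
Shared true-score variance = 0.6514² = 0.4243 ≈ 0.424.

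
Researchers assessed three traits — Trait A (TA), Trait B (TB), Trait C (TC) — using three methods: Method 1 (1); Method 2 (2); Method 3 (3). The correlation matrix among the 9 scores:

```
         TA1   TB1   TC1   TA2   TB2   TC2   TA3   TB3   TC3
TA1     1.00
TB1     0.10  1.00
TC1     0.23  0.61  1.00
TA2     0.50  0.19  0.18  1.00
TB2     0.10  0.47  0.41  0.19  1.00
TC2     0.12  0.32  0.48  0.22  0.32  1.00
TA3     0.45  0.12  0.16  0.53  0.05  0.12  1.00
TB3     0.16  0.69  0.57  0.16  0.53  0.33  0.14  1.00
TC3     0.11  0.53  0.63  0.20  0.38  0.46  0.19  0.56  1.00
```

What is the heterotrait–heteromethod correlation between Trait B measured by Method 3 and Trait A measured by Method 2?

Different traits and methods: r(TB3, TA2) = 0.16.

0.16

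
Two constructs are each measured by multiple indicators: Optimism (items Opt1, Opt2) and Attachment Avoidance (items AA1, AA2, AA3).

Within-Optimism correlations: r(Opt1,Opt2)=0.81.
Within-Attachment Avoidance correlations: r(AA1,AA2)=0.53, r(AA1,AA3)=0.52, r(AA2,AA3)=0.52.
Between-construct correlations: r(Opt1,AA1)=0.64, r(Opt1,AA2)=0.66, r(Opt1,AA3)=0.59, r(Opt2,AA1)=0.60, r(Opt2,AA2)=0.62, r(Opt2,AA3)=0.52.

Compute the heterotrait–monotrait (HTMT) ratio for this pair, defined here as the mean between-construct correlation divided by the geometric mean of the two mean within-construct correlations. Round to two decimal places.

Between-construct mean = 3.63/6 = 0.6050.
Mean within-Opt = 0.81/1 = 0.8100; mean within-AA = 1.57/3 = 0.5233.
Geometric mean = √(0.8100 × 0.5233) = 0.6511.
HTMT = 0.6050 / 0.6511 = 0.93.

0.93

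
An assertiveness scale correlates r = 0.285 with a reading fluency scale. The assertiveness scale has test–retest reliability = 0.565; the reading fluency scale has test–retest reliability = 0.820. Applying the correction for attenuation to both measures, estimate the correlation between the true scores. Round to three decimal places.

0.419

r_true = r_obs / √(r_xx · r_yy) = 0.285 / √(0.565 × 0.820) = 0.285 / √0.463300 = 0.285 / 0.6807 ≈ 0.419.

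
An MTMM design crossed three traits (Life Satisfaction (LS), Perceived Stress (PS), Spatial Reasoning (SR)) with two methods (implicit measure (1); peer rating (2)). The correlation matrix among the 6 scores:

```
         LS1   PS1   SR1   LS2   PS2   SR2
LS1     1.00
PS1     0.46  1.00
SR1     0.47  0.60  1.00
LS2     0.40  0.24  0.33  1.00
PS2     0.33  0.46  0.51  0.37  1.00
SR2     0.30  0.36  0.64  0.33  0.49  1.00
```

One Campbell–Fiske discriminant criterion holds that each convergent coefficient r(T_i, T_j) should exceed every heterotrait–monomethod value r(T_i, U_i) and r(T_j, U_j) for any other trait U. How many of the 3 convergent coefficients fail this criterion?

2

Convergent coefficients and their comparison sets:
LS (methods 1·2): 0.40 vs {0.46, 0.37, 0.47, 0.33} → fail.
PS (methods 1·2): 0.46 vs {0.46, 0.37, 0.60, 0.49} → fail.
SR (methods 1·2): 0.64 vs {0.47, 0.33, 0.60, 0.49} → pass.
2 of 3 fail.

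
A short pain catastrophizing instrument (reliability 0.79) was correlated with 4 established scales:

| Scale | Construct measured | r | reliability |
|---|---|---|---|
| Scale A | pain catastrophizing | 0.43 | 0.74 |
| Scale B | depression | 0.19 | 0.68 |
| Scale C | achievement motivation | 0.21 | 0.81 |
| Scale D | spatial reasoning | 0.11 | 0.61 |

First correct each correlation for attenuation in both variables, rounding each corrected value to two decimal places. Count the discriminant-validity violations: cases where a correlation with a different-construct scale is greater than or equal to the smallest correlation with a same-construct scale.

0

Disattenuated r (r / √(r_scale · r_new)):
  Scale A (conv): 0.43 / √(0.74·0.79) = 0.56
  Scale B (disc): 0.19 / √(0.68·0.79) = 0.26
  Scale C (disc): 0.21 / √(0.81·0.79) = 0.26
  Scale D (disc): 0.11 / √(0.61·0.79) = 0.16
Smallest convergent = 0.56. Discriminant values: 0.26, 0.26, 0.16; count ≥ 0.56 → 0.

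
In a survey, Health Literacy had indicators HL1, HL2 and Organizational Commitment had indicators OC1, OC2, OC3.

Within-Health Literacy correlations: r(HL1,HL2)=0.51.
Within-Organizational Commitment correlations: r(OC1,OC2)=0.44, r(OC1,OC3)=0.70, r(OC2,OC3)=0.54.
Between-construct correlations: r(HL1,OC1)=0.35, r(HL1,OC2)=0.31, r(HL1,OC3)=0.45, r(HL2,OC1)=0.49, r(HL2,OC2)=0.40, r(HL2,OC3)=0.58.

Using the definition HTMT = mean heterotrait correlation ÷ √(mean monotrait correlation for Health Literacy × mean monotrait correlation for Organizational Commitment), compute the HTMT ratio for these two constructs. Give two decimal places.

0.80

Mean between = 2.58/6 = 0.4300.
Mean within-HL = 0.51/1 = 0.5100; mean within-OC = 1.68/3 = 0.5600.
Geometric mean = √(0.5100 × 0.5600) = 0.5344.
HTMT = 0.4300 / 0.5344 = 0.80.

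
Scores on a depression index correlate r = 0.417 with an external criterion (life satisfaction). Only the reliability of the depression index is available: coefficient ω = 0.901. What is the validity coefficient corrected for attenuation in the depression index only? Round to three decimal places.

0.439

Single correction: r_c = r_obs / √r_xx = 0.417 / √0.901 = 0.417 / 0.9492 ≈ 0.439.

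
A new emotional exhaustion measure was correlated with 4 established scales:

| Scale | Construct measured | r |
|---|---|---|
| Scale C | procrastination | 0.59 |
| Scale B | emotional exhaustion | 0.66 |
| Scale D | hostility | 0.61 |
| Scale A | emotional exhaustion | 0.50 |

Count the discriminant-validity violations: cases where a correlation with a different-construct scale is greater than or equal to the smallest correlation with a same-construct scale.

Convergent (same construct = emotional exhaustion): Scale B, Scale A.
Smallest convergent = 0.50. Discriminant values: 0.59, 0.61; count ≥ 0.50 → 2.

2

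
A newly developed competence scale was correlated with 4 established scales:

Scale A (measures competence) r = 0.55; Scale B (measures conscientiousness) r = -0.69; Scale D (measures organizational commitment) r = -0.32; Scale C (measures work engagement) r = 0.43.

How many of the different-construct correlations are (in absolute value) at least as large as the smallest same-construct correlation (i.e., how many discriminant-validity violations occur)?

Convergent (same construct = competence): Scale A.
Smallest convergent = 0.55. Discriminant |r|: 0.69, 0.32, 0.43; count ≥ 0.55 → 1.

1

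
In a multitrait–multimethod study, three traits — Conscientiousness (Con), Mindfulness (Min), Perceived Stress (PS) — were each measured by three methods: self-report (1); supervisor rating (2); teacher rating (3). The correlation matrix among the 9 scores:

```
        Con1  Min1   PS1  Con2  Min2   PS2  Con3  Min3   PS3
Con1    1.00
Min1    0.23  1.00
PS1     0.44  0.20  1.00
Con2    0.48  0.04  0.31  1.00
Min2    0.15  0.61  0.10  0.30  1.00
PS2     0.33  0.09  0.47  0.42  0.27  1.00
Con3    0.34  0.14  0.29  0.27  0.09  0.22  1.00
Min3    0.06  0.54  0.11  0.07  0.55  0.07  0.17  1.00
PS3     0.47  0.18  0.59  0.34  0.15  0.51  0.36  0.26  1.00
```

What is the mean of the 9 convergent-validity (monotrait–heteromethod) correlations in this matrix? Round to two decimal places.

0.48

Convergent values: 0.48, 0.34, 0.27, 0.61, 0.54, 0.55, 0.47, 0.59, 0.51; mean = 4.36/9 = 0.48.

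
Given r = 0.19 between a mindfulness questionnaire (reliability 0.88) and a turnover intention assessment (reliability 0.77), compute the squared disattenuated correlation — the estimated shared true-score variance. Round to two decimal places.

Disattenuated r = 0.19 / √(0.88 × 0.77) = 0.19 / 0.8232 = 0.2308.
Shared true-score variance = 0.2308² = 0.0533 ≈ 0.05.

0.05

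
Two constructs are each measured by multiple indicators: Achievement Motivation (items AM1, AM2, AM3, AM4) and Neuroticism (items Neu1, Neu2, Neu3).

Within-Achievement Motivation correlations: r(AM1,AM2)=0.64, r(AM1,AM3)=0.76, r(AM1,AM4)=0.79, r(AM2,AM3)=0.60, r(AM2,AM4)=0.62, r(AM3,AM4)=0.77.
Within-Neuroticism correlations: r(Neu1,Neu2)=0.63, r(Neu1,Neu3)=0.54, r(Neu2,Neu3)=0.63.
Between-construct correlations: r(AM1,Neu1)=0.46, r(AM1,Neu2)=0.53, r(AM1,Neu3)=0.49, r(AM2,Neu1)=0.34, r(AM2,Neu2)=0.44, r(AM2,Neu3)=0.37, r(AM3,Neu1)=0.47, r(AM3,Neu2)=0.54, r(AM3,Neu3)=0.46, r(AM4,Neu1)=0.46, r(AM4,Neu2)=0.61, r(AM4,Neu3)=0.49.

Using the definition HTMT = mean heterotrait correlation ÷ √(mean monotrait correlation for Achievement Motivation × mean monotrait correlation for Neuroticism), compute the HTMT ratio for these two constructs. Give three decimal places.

Mean heterotrait r = 5.66/12 = 0.4717.
Mean within-AM = 4.18/6 = 0.6967; mean within-Neu = 1.80/3 = 0.6000.
Geometric mean = √(0.6967 × 0.6000) = 0.6465.
HTMT = 0.4717 / 0.6465 = 0.730.

0.730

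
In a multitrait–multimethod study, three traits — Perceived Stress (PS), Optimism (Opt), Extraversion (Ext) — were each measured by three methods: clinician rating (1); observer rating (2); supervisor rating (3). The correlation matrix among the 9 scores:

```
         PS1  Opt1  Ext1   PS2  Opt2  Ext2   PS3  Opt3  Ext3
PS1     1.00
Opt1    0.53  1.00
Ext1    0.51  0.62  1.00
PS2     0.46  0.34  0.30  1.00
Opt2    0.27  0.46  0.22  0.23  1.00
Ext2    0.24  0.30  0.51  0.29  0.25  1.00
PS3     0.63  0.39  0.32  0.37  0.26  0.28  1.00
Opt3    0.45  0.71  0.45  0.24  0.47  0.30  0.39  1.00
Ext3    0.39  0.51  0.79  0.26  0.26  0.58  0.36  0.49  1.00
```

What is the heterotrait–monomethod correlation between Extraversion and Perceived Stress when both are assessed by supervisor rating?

Different traits, same method: r(Ext3, PS3) = 0.36.

0.36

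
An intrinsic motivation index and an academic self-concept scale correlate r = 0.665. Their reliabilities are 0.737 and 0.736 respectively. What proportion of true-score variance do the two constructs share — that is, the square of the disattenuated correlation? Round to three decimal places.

0.815

Disattenuated r = 0.665 / √(0.737 × 0.736) = 0.665 / 0.7365 = 0.9029.
Shared true-score variance = 0.9029² = 0.8152 ≈ 0.815.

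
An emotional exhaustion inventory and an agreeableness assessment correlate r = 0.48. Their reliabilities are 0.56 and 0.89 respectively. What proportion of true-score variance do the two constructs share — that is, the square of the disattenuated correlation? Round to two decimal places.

Disattenuated r = 0.48 / √(0.56 × 0.89) = 0.48 / 0.7060 = 0.6799.
Shared true-score variance = 0.6799² = 0.4623 ≈ 0.46.

0.46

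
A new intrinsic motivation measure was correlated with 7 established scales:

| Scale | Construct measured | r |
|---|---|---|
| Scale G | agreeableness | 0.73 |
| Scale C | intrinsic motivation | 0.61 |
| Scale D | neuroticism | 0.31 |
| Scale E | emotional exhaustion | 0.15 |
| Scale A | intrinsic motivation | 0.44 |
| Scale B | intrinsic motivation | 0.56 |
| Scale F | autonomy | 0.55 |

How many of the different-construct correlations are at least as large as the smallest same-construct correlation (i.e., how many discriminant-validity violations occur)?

2

Convergent (same construct = intrinsic motivation): Scale C, Scale A, Scale B.
Smallest convergent = 0.44. Discriminant values: 0.73, 0.31, 0.15, 0.55; count ≥ 0.44 → 2.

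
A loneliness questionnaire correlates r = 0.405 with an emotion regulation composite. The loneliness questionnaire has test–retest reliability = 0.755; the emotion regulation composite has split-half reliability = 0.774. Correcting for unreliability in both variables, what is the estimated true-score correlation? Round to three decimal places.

0.530

r_true = r_obs / √(r_xx · r_yy) = 0.405 / √(0.755 × 0.774) = 0.405 / √0.584370 = 0.405 / 0.7644 ≈ 0.530.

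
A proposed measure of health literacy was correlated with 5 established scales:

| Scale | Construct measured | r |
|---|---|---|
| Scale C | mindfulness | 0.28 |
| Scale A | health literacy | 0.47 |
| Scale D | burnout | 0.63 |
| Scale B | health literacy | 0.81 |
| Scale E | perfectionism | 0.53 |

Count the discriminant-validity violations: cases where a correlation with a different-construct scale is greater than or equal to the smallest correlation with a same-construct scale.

Convergent (same construct = health literacy): Scale A, Scale B.
Smallest convergent = 0.47. Discriminant values: 0.28, 0.63, 0.53; count ≥ 0.47 → 2.

2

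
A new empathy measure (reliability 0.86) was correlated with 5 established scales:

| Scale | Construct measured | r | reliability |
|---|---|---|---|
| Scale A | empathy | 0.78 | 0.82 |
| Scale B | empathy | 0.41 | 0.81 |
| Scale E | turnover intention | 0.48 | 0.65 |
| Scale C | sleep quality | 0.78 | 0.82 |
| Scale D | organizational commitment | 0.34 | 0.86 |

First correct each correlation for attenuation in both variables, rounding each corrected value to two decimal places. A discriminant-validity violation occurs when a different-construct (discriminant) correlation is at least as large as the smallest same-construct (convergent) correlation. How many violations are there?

2

Disattenuated r (r / √(r_scale · r_new)):
  Scale A (conv): 0.78 / √(0.82·0.86) = 0.93
  Scale B (conv): 0.41 / √(0.81·0.86) = 0.49
  Scale E (disc): 0.48 / √(0.65·0.86) = 0.64
  Scale C (disc): 0.78 / √(0.82·0.86) = 0.93
  Scale D (disc): 0.34 / √(0.86·0.86) = 0.40
Smallest convergent = 0.49. Discriminant values: 0.64, 0.93, 0.40; count ≥ 0.49 → 2.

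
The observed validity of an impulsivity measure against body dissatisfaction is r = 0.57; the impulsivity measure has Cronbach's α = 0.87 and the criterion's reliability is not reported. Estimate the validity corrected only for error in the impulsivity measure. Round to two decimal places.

Single correction: r_c = r_obs / √r_xx = 0.57 / √0.87 = 0.57 / 0.9327 ≈ 0.61.

0.61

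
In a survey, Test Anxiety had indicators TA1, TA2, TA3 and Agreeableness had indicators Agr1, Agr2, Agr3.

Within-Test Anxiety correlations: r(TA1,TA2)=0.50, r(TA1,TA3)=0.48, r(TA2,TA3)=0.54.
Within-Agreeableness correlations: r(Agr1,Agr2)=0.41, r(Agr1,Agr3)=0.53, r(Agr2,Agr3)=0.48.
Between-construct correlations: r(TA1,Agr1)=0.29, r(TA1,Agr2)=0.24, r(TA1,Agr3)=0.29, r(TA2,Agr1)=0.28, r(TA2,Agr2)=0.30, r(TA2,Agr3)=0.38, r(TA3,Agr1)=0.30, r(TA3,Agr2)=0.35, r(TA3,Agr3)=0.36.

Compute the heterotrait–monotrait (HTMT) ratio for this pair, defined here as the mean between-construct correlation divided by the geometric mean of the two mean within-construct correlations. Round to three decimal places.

0.633

Mean heterotrait r = 2.79/9 = 0.3100.
Mean within-TA = 1.52/3 = 0.5067; mean within-Agr = 1.42/3 = 0.4733.
Geometric mean = √(0.5067 × 0.4733) = 0.4897.
HTMT = 0.3100 / 0.4897 = 0.633.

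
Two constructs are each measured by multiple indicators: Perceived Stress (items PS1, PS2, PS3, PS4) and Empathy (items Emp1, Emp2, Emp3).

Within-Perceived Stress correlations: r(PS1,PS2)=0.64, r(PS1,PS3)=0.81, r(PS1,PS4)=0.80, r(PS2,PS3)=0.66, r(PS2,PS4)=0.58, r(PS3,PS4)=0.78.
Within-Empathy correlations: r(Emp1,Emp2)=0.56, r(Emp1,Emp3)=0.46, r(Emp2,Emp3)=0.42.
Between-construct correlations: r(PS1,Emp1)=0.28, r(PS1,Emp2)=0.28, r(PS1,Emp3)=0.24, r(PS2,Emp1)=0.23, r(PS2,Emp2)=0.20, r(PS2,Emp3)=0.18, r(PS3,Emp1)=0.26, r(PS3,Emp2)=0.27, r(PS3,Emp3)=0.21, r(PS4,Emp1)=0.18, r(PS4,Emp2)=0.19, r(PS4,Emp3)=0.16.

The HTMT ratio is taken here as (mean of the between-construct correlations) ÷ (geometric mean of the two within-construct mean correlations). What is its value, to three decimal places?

Mean heterotrait r = 2.68/12 = 0.2233.
Mean within-PS = 4.27/6 = 0.7117; mean within-Emp = 1.44/3 = 0.4800.
Geometric mean = √(0.7117 × 0.4800) = 0.5845.
HTMT = 0.2233 / 0.5845 = 0.382.

0.382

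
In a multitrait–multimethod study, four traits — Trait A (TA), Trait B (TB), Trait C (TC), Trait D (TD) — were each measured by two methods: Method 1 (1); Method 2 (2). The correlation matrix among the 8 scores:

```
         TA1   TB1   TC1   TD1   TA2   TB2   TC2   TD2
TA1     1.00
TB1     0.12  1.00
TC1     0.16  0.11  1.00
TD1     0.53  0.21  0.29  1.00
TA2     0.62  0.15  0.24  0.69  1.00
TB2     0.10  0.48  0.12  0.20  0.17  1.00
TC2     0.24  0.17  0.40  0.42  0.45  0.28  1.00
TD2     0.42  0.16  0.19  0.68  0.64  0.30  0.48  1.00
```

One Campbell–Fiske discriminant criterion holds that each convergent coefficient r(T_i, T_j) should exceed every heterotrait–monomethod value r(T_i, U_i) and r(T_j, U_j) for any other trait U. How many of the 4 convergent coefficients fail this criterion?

2

Convergent coefficients and their comparison sets:
TA (methods 1·2): 0.62 vs {0.12, 0.17, 0.16, 0.45, 0.53, 0.64} → fail.
TB (methods 1·2): 0.48 vs {0.12, 0.17, 0.11, 0.28, 0.21, 0.30} → pass.
TC (methods 1·2): 0.40 vs {0.16, 0.45, 0.11, 0.28, 0.29, 0.48} → fail.
TD (methods 1·2): 0.68 vs {0.53, 0.64, 0.21, 0.30, 0.29, 0.48} → pass.
2 of 4 fail.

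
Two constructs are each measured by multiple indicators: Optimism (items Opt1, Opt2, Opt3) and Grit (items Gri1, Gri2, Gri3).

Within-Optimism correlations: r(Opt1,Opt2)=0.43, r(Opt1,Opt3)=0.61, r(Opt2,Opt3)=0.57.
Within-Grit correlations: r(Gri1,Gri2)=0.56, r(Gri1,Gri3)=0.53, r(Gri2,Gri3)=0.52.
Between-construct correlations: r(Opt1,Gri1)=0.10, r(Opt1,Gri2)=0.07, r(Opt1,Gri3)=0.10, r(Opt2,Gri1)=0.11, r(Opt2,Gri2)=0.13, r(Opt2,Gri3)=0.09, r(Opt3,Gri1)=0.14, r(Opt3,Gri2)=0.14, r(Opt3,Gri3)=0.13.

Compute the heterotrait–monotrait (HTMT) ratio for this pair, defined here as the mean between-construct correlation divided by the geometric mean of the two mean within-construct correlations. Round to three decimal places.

0.209

Between-construct mean = 1.01/9 = 0.1122.
Mean within-Opt = 1.61/3 = 0.5367; mean within-Gri = 1.61/3 = 0.5367.
Geometric mean = √(0.5367 × 0.5367) = 0.5367.
HTMT = 0.1122 / 0.5367 = 0.209.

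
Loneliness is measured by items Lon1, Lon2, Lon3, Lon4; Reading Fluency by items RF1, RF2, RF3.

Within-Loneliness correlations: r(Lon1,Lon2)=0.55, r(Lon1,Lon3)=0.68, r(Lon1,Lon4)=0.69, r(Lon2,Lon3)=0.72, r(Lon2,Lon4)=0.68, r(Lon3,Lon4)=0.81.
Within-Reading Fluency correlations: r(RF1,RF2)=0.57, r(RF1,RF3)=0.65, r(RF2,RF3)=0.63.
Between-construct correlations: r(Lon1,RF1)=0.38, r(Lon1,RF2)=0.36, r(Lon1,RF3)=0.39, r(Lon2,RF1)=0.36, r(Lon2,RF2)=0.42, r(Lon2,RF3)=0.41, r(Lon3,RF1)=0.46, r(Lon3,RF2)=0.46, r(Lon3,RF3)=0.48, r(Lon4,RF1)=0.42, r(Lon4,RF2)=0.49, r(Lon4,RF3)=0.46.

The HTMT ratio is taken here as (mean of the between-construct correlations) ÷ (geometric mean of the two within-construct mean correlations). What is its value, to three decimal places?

0.651

Mean between = 5.09/12 = 0.4242.
Mean within-Lon = 4.13/6 = 0.6883; mean within-RF = 1.85/3 = 0.6167.
Geometric mean = √(0.6883 × 0.6167) = 0.6515.
HTMT = 0.4242 / 0.6515 = 0.651.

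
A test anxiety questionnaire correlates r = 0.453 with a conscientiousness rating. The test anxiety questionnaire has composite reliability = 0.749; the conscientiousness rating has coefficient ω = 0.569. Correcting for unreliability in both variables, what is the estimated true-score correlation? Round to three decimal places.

r_true = r_obs / √(r_xx · r_yy) = 0.453 / √(0.749 × 0.569) = 0.453 / √0.426181 = 0.453 / 0.6528 ≈ 0.694.

0.694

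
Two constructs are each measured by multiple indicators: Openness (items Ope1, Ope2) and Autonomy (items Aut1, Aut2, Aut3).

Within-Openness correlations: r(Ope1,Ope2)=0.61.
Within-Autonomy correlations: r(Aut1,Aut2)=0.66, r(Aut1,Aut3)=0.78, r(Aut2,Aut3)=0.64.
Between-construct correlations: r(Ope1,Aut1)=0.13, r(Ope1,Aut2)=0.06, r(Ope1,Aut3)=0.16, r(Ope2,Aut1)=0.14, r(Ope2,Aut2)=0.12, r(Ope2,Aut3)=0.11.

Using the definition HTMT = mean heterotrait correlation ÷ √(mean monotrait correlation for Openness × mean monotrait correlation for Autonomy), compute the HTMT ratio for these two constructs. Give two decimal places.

0.18

Between-construct mean = 0.72/6 = 0.1200.
Mean within-Ope = 0.61/1 = 0.6100; mean within-Aut = 2.08/3 = 0.6933.
Geometric mean = √(0.6100 × 0.6933) = 0.6503.
HTMT = 0.1200 / 0.6503 = 0.18.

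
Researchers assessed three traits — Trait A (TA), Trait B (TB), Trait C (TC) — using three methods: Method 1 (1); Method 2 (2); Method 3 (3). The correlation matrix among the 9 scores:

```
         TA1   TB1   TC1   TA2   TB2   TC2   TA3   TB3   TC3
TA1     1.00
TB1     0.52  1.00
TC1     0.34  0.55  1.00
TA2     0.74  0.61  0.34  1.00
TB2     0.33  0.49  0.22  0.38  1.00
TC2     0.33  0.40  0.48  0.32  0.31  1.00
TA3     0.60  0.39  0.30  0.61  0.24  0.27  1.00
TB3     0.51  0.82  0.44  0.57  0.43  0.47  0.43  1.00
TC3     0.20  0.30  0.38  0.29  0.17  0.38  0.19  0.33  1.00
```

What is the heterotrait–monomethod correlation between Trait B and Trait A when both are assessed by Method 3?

0.43

Different traits, same method: r(TB3, TA3) = 0.43.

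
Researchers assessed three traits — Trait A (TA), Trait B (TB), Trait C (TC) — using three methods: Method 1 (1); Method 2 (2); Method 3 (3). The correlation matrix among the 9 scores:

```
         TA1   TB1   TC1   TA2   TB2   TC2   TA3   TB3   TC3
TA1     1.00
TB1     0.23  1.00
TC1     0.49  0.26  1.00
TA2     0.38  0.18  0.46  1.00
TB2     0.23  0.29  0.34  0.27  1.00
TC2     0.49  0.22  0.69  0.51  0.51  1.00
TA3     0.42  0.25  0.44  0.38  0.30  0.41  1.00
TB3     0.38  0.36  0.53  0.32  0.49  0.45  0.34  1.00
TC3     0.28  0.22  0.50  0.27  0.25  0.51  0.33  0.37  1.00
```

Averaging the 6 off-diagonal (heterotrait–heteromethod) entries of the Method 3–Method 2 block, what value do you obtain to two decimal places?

HTHM values (method 3 × method 2): 0.30, 0.41, 0.32, 0.45, 0.27, 0.25; mean = 2.00/6 = 0.33.

0.33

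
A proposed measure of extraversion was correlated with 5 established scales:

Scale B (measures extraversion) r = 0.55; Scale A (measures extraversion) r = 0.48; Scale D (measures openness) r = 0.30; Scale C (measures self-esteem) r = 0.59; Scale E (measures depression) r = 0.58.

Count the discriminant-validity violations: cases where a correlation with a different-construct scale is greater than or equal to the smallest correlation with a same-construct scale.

Convergent (same construct = extraversion): Scale B, Scale A.
Smallest convergent = 0.48. Discriminant values: 0.30, 0.59, 0.58; count ≥ 0.48 → 2.

2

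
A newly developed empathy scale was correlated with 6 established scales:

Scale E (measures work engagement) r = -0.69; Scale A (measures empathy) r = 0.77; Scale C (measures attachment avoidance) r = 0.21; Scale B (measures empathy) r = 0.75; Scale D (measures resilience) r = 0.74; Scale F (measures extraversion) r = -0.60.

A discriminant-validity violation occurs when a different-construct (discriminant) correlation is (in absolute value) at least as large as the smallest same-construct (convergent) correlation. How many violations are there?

Convergent (same construct = empathy): Scale A, Scale B.
Smallest convergent = 0.75. Discriminant |r|: 0.69, 0.21, 0.74, 0.60; count ≥ 0.75 → 0.

0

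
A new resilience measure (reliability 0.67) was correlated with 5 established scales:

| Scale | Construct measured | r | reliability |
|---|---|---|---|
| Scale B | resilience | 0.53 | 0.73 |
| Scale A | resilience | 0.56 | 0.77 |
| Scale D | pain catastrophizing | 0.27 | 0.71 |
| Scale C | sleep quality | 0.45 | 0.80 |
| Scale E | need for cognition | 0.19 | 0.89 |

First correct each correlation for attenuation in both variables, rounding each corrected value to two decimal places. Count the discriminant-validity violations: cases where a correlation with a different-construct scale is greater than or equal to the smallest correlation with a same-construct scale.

0

Disattenuated r (r / √(r_scale · r_new)):
  Scale B (conv): 0.53 / √(0.73·0.67) = 0.76
  Scale A (conv): 0.56 / √(0.77·0.67) = 0.78
  Scale D (disc): 0.27 / √(0.71·0.67) = 0.39
  Scale C (disc): 0.45 / √(0.80·0.67) = 0.61
  Scale E (disc): 0.19 / √(0.89·0.67) = 0.25
Smallest convergent = 0.76. Discriminant values: 0.39, 0.61, 0.25; count ≥ 0.76 → 0.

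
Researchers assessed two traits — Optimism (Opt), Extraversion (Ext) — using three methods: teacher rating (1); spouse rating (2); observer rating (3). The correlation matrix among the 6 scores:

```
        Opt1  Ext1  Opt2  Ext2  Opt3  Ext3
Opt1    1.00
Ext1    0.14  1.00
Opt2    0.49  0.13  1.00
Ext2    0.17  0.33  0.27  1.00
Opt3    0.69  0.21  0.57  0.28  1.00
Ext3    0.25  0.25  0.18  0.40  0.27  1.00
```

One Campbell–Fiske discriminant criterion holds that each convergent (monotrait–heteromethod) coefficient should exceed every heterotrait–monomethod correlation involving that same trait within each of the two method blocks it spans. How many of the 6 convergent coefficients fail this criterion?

Convergent coefficients and their comparison sets:
Opt (methods 1·2): 0.49 vs {0.14, 0.27} → pass.
Opt (methods 1·3): 0.69 vs {0.14, 0.27} → pass.
Opt (methods 2·3): 0.57 vs {0.27, 0.27} → pass.
Ext (methods 1·2): 0.33 vs {0.14, 0.27} → pass.
Ext (methods 1·3): 0.25 vs {0.14, 0.27} → fail.
Ext (methods 2·3): 0.40 vs {0.27, 0.27} → pass.
1 of 6 fail.

1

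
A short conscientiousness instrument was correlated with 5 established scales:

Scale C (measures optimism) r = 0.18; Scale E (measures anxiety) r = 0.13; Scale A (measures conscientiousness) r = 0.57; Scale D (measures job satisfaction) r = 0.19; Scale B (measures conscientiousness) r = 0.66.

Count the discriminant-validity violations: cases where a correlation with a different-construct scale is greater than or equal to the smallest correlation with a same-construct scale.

Convergent (same construct = conscientiousness): Scale A, Scale B.
Smallest convergent = 0.57. Discriminant values: 0.18, 0.13, 0.19; count ≥ 0.57 → 0.

0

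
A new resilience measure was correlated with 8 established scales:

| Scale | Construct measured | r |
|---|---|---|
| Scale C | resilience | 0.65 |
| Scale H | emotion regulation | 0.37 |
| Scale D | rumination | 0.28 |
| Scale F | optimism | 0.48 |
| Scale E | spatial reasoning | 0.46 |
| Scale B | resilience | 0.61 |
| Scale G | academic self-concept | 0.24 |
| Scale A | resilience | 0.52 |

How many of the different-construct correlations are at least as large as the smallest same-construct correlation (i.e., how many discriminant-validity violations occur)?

0

Convergent (same construct = resilience): Scale C, Scale B, Scale A.
Smallest convergent = 0.52. Discriminant values: 0.37, 0.28, 0.48, 0.46, 0.24; count ≥ 0.52 → 0.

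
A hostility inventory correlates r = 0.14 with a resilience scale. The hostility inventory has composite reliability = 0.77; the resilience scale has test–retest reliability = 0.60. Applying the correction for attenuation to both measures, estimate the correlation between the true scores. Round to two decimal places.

0.21

r_true = r_obs / √(r_xx · r_yy) = 0.14 / √(0.77 × 0.60) = 0.14 / √0.4620 = 0.14 / 0.6797 ≈ 0.21.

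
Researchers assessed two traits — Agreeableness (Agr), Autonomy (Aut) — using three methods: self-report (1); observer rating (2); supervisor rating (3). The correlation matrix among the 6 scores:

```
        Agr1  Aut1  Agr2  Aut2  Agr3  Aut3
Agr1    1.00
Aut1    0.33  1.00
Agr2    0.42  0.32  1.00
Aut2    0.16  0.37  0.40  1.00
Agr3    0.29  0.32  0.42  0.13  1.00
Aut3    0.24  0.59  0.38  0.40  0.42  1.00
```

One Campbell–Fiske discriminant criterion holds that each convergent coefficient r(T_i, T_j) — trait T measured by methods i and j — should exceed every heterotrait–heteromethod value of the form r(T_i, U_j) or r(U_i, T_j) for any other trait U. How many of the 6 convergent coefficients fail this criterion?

Each convergent coefficient versus the relevant comparison correlations:
Agr (methods 1·2): 0.42 vs {0.16, 0.32} → pass.
Agr (methods 1·3): 0.29 vs {0.24, 0.32} → fail.
Agr (methods 2·3): 0.42 vs {0.38, 0.13} → pass.
Aut (methods 1·2): 0.37 vs {0.32, 0.16} → pass.
Aut (methods 1·3): 0.59 vs {0.32, 0.24} → pass.
Aut (methods 2·3): 0.40 vs {0.13, 0.38} → pass.
1 of 6 fail.

1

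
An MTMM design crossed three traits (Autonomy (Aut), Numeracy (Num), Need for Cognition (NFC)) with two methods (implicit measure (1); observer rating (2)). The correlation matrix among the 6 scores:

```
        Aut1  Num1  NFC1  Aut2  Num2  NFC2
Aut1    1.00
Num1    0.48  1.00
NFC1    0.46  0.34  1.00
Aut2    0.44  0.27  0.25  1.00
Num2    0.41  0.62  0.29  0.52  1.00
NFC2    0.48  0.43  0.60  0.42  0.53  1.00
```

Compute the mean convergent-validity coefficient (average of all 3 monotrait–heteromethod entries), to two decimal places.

0.55

Convergent values: 0.44, 0.62, 0.60; mean = 1.66/3 = 0.55.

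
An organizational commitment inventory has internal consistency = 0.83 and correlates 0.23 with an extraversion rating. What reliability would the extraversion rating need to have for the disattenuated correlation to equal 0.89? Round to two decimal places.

r_true = r_obs / √(r_xx · r_yy) ⇒ 0.89 = 0.23 / √(0.83 · r_yy).
√(0.83 · r_yy) = 0.23 / 0.89 = 0.2584; 0.83 · r_yy = 0.0668; r_yy = 0.0668 / 0.83 ≈ 0.08.

0.08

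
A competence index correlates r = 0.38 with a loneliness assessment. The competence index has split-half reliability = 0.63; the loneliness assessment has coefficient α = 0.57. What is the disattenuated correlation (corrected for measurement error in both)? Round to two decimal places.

r_true = r_obs / √(r_xx · r_yy) = 0.38 / √(0.63 × 0.57) = 0.38 / √0.3591 = 0.38 / 0.5992 ≈ 0.63.

0.63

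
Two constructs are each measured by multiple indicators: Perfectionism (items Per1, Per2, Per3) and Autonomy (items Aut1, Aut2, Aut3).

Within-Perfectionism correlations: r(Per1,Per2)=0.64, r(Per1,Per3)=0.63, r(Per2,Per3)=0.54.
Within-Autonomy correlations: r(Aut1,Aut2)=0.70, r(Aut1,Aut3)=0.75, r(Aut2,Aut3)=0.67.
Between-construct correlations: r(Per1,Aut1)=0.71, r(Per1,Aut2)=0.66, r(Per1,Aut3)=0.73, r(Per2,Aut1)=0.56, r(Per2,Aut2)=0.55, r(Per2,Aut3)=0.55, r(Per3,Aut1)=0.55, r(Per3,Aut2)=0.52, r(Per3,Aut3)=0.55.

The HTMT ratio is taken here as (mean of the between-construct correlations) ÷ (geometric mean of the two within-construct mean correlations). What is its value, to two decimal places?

Mean heterotrait r = 5.38/9 = 0.5978.
Mean within-Per = 1.81/3 = 0.6033; mean within-Aut = 2.12/3 = 0.7067.
Geometric mean = √(0.6033 × 0.7067) = 0.6530.
HTMT = 0.5978 / 0.6530 = 0.92.

0.92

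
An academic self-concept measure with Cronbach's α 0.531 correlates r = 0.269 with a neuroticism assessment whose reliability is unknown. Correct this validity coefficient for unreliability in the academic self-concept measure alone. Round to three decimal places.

Single correction: r_c = r_obs / √r_xx = 0.269 / √0.531 = 0.269 / 0.7287 ≈ 0.369.

0.369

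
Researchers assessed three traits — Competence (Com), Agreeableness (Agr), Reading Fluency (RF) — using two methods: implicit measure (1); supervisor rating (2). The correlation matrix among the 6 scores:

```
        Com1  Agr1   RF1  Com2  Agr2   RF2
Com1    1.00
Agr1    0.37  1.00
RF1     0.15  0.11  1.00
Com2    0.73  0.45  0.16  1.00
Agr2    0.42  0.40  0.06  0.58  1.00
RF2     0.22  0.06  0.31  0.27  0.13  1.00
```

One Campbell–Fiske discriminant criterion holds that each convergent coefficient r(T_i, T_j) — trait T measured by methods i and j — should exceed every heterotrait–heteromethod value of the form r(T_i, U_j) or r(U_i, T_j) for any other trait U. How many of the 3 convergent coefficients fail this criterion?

1

Each convergent coefficient versus the relevant comparison correlations:
Com (methods 1·2): 0.73 vs {0.42, 0.45, 0.22, 0.16} → pass.
Agr (methods 1·2): 0.40 vs {0.45, 0.42, 0.06, 0.06} → fail.
RF (methods 1·2): 0.31 vs {0.16, 0.22, 0.06, 0.06} → pass.
1 of 3 fail.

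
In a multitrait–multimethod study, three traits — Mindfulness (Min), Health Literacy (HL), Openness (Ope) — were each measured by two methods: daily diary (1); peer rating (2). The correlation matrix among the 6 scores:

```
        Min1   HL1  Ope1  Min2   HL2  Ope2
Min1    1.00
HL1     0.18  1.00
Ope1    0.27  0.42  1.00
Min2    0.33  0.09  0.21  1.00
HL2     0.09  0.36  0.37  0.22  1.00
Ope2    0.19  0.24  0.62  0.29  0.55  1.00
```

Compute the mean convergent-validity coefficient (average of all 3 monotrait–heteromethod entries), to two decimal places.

Convergent values: 0.33, 0.36, 0.62; mean = 1.31/3 = 0.44.

0.44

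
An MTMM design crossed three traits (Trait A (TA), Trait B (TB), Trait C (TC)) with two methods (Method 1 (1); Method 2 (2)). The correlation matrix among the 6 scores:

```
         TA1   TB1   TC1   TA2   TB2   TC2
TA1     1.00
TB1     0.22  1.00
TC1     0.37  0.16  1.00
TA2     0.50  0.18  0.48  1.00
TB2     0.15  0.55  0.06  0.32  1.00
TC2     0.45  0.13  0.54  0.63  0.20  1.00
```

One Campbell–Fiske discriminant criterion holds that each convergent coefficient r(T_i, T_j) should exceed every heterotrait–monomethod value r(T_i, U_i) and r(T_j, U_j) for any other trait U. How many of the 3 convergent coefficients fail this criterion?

Checking each validity diagonal entry against its comparison values:
TA (methods 1·2): 0.50 vs {0.22, 0.32, 0.37, 0.63} → fail.
TB (methods 1·2): 0.55 vs {0.22, 0.32, 0.16, 0.20} → pass.
TC (methods 1·2): 0.54 vs {0.37, 0.63, 0.16, 0.20} → fail.
2 of 3 fail.

2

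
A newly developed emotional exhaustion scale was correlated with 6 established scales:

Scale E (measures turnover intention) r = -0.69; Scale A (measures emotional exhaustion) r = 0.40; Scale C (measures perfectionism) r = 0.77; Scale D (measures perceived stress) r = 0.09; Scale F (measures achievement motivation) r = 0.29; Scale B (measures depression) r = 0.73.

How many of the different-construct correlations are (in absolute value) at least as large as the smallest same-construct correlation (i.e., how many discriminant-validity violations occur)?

3

Convergent (same construct = emotional exhaustion): Scale A.
Smallest convergent = 0.40. Discriminant |r|: 0.69, 0.77, 0.09, 0.29, 0.73; count ≥ 0.40 → 3.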